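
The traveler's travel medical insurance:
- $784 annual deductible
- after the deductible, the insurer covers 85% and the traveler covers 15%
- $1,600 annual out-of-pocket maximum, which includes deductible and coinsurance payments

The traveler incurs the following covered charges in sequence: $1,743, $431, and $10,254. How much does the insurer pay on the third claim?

#1 ($1,743): $784 finishes the deductible; $959 goes to coinsurance; coinsurance $959 × 15% = $143.85. Traveler owes $927.85 (running OOP $927.85). Plan pays $1,743 − $927.85 = $815.15.
#2 ($431): deductible met; 15% of $431 = $64.65. Traveler owes $64.65 (running OOP $992.50). Plan pays $431 − $64.65 = $366.35.
#3 ($10,254): 15% coinsurance on $10,254 = $1,538.10. OOP would hit $2,530.60 > $1,600, so the cap limits the traveler to $1,600 − $992.50 = $607.50. Insurer: $10,254 − $607.50 = $9,646.50.

$9,646.50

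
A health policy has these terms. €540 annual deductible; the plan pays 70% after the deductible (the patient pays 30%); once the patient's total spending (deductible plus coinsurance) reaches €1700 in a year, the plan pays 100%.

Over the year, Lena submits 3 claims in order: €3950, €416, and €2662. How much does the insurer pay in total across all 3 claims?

Bill 1, €3950: €540 finishes the deductible; €3410 goes to coinsurance; coinsurance €3410 × 30% = €1023. Patient pays €1563; OOP now €1563. Insurer: €3950 − €1563 = €2387.
Bill 2, €416: deductible met; 30% of €416 = €124.80. Cost to patient: €124.80. OOP to date €1687.80. Plan pays €416 − €124.80 = €291.20.
Bill 3, €2662: 30% coinsurance on €2662 = €798.60. OOP would hit €2486.40 > €1700, so the cap limits the patient to €1700 − €1687.80 = €12.20. Plan pays €2662 − €12.20 = €2649.80.
Insurer total: €2387 + €291.20 + €2649.80 = €5328.

€5328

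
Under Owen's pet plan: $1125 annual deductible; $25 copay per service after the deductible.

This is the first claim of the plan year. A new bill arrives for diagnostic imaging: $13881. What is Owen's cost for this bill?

$1150

Nothing has been paid toward the $1125 deductible, so the first $1125 of this charge is applied there.
That leaves $13881 − $1125 = $12756 for the copay.
Copay on this service: $25.
Owner responsibility: $1125 + $25 = $1150.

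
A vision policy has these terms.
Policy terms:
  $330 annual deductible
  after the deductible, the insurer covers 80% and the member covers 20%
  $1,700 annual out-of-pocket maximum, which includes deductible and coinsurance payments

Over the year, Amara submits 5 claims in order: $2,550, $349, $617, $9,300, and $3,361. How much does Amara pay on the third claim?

Claim 1 — $2,550: $330 to deductible, leaving $2,220; coinsurance $2,220 × 20% = $444. Member owes $774 (running OOP $774).
Claim 2 — $349: deductible already satisfied, so member's share is 20% × $349 = $69.80. Cost to member: $69.80. OOP to date $843.80.
Claim 3 — $617: deductible already satisfied, so member's share is 20% × $617 = $123.40. Member owes $123.40 (running OOP $967.20).

$123.40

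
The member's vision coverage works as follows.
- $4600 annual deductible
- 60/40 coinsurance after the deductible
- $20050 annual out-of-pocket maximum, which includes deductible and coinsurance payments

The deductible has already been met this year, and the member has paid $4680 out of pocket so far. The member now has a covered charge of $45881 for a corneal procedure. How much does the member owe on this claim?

With the deductible met, the entire $45881 is subject to coinsurance.
Member's 40% share of $45881 is $18352.40.
Year-to-date out-of-pocket would reach $4680 + $18352.40 = $23032.40, above the $20050 maximum, so the member pays only $20050 − $4680 = $15370.

$15370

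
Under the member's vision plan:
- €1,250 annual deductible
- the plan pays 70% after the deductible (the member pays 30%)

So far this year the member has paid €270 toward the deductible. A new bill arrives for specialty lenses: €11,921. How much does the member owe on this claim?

€4,262.30

Deductible still to meet: €1,250 − €270 = €980.
After the €980 deductible portion, €11,921 − €980 = €10,941 is subject to coinsurance.
30% of €10,941 = €3,282.30 falls to the member.
So the member owes €980 + €3,282.30 = €4,262.30.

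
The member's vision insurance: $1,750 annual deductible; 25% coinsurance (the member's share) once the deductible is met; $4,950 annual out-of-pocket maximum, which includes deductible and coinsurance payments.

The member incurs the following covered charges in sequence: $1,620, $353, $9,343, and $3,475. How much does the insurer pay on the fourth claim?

Claim 1 — $1,620: all of it applies to the deductible. Member owes $1,620 (running OOP $1,620). Insurer: $1,620 − $1,620 = $0.
Claim 2 — $353: $130 to deductible, leaving $223; coinsurance $223 × 25% = $55.75. Member owes $185.75 (running OOP $1,805.75). Insurer: $353 − $185.75 = $167.25.
Claim 3 — $9,343: deductible already satisfied, so member's share is 25% × $9,343 = $2,335.75. Member pays $2,335.75; OOP now $4,141.50. Insurer: $9,343 − $2,335.75 = $7,007.25.
Claim 4 — $3,475: 25% coinsurance on $3,475 = $868.75. That would push OOP to $5,010.25, over the $4,950 cap, so member pays $4,950 − $4,141.50 = $808.50. Plan pays $3,475 − $808.50 = $2,666.50.

$2,666.50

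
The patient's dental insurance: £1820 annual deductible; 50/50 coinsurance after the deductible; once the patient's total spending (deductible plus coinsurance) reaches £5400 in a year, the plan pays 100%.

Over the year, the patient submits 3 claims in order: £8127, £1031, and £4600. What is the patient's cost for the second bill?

£426.50

Bill 1, £8127: deductible takes £1820, £6307 remains; patient's 50% is £3153.50. Patient pays £4973.50; OOP now £4973.50.
Bill 2, £1031: 50% coinsurance on £1031 = £515.50. That would push OOP to £5489, over the £5400 cap, so patient pays £5400 − £4973.50 = £426.50.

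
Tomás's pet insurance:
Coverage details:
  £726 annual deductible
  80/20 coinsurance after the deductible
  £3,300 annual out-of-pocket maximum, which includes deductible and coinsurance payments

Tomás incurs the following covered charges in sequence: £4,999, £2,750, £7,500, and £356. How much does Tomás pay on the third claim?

£1,169.40

#1 (£4,999): deductible takes £726, £4,273 remains; coinsurance £4,273 × 20% = £854.60. Owner owes £1,580.60 (running OOP £1,580.60).
#2 (£2,750): deductible met; 20% of £2,750 = £550. Owner pays £550; OOP now £2,130.60.
#3 (£7,500): deductible met; 20% of £7,500 = £1,500. OOP would hit £3,630.60 > £3,300, so the cap limits the owner to £3,300 − £2,130.60 = £1,169.40.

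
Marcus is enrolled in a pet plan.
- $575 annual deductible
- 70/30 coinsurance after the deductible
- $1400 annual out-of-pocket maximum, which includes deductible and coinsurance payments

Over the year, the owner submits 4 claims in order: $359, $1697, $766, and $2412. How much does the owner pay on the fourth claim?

#1 ($359): entire amount goes to the deductible. Cost to owner: $359. OOP to date $359.
#2 ($1697): $216 to deductible, leaving $1481; owner's 30% is $444.30. Owner owes $660.30 (running OOP $1019.30).
#3 ($766): deductible met; 30% of $766 = $229.80. Owner owes $229.80 (running OOP $1249.10).
#4 ($2412): deductible met; 30% of $2412 = $723.60. That would push OOP to $1972.70, over the $1400 cap, so owner pays $1400 − $1249.10 = $150.90.

$150.90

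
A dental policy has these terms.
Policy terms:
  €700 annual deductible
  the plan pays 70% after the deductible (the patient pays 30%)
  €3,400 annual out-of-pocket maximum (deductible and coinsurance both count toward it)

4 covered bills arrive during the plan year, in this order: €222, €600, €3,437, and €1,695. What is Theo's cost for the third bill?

Claim 1 — €222: entire amount goes to the deductible. Cost to patient: €222. OOP to date €222.
Claim 2 — €600: deductible takes €478, €122 remains; patient's 30% is €36.60. Patient owes €514.60 (running OOP €736.60).
Claim 3 — €3,437: 30% coinsurance on €3,437 = €1,031.10. Patient pays €1,031.10; OOP now €1,767.70.

€1,031.10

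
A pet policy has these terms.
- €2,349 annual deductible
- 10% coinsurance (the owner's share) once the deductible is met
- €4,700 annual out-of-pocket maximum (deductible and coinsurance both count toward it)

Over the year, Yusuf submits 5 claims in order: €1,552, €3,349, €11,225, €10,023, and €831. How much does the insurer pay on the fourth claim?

Claim 1 — €1,552: fully absorbed by the deductible. Owner owes €1,552 (running OOP €1,552). Insurer: €1,552 − €1,552 = €0.
Claim 2 — €3,349: €797 to deductible, leaving €2,552; coinsurance €2,552 × 10% = €255.20. Owner owes €1,052.20 (running OOP €2,604.20). Insurer: €3,349 − €1,052.20 = €2,296.80.
Claim 3 — €11,225: deductible met; 10% of €11,225 = €1,122.50. Owner pays €1,122.50; OOP now €3,726.70. Insurer: €11,225 − €1,122.50 = €10,102.50.
Claim 4 — €10,023: deductible met; 10% of €10,023 = €1,002.30. OOP would hit €4,729 > €4,700, so the cap limits the owner to €4,700 − €3,726.70 = €973.30. Plan pays €10,023 − €973.30 = €9,049.70.

€9,049.70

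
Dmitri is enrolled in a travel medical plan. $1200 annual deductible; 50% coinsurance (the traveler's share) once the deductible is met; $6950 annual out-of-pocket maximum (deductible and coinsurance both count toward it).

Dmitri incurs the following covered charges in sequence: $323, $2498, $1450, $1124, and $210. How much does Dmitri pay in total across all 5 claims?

Bill 1, $323: fully absorbed by the deductible. Cost to traveler: $323. OOP to date $323.
Bill 2, $2498: $877 to deductible, leaving $1621; 50% of $1621 = $810.50. Traveler pays $1687.50; OOP now $2010.50.
Bill 3, $1450: 50% coinsurance on $1450 = $725. Cost to traveler: $725. OOP to date $2735.50.
Bill 4, $1124: deductible met; 50% of $1124 = $562. Traveler pays $562; OOP now $3297.50.
Bill 5, $210: 50% coinsurance on $210 = $105. Cost to traveler: $105. OOP to date $3402.50.
Summing the traveler's payments: $323 + $1687.50 + $725 + $562 + $105 = $3402.50.

$3402.50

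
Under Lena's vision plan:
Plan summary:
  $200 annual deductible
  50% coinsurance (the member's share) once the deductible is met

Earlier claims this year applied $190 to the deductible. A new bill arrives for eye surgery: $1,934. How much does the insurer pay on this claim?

$962

Remaining deductible: $200 − $190 = $10.
The remaining $1,924 (= $1,934 − $10) moves to coinsurance.
Coinsurance: $1,924 × 50% = $962.
So the member owes $10 + $962 = $972.
The insurer covers the remainder: $1,934 − $972 = $962.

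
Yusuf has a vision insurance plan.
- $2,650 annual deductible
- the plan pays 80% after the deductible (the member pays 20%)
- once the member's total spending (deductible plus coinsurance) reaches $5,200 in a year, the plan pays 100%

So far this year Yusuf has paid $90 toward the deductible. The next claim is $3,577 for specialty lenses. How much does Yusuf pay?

$2,763.40

Remaining deductible: $2,650 − $90 = $2,560.
After the $2,560 deductible portion, $3,577 − $2,560 = $1,017 is subject to coinsurance.
20% of $1,017 = $203.40 falls to the member.
So the member owes $2,560 + $203.40 = $2,763.40 before any cap.
Year-to-date out-of-pocket becomes $90 + $2,763.40 = $2,853.40, still under the $5,200 maximum, so no cap applies.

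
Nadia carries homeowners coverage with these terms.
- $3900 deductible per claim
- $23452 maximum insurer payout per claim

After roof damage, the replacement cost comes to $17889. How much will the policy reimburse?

Less the $3900 deductible: $17889 − $3900 = $13989.
$13989 is within the $23452 limit, so the insurer pays $13989.

$13989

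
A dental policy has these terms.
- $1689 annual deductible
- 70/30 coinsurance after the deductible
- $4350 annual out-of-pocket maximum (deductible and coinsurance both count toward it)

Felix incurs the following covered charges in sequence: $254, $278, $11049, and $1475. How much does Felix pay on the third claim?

$3818

Claim 1 — $254: entire amount goes to the deductible. Cost to patient: $254. OOP to date $254.
Claim 2 — $278: fully absorbed by the deductible. Patient owes $278 (running OOP $532).
Claim 3 — $11049: $1157 to deductible, leaving $9892; patient's 30% is $2967.60. Together that's $1157 + $2967.60 = $4124.60. That would push OOP to $4656.60, over the $4350 cap, so patient pays $4350 − $532 = $3818.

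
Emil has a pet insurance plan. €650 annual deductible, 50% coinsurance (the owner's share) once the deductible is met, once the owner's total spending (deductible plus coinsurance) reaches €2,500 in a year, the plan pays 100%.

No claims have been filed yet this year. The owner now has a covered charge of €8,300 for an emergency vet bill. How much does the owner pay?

The full €650 deductible is still open; €650 of this bill applies to it.
The remaining €7,650 (= €8,300 − €650) moves to coinsurance.
50% of €7,650 = €3,825 falls to the owner.
So the owner owes €650 + €3,825 = €4,475 before any cap.
Year-to-date out-of-pocket would reach €0 + €4,475 = €4,475, above the €2,500 maximum, so the owner pays only €2,500 − €0 = €2,500.

€2,500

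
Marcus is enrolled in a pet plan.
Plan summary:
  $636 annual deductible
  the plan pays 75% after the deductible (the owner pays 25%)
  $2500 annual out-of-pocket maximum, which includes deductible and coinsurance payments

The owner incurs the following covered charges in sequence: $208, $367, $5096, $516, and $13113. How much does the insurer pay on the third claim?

#1 ($208): entire amount goes to the deductible. Owner owes $208 (running OOP $208). Plan pays $208 − $208 = $0.
#2 ($367): entire amount goes to the deductible. Owner owes $367 (running OOP $575). Insurer: $367 − $367 = $0.
#3 ($5096): $61 to deductible, leaving $5035; 25% of $5035 = $1258.75. Cost to owner: $1319.75. OOP to date $1894.75. Insurer: $5096 − $1319.75 = $3776.25.

$3776.25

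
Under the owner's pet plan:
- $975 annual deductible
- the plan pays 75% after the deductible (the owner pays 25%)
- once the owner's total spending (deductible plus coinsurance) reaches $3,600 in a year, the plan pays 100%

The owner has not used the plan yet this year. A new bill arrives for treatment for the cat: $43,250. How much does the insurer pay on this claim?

$39,650

The full $975 deductible is still open; $975 of this bill applies to it.
The remaining $42,275 (= $43,250 − $975) moves to coinsurance.
Owner's 25% share of $42,275 is $10,568.75.
Owner responsibility before any cap: $975 + $10,568.75 = $11,543.75.
That would bring total out-of-pocket to $11,543.75, past the $3,600 cap. The owner is capped at $3,600 − $0 = $3,600 on this claim.
Insurer pays the balance: $43,250 − $3,600 = $39,650.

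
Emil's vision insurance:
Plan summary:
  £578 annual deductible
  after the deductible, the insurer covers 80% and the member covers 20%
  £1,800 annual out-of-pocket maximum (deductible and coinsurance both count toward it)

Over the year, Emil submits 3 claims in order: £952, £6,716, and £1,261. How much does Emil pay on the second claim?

£1,147.20

Claim 1 (£952): £578 to deductible, leaving £374; 20% of £374 = £74.80. Member pays £652.80; OOP now £652.80.
Claim 2 (£6,716): 20% coinsurance on £6,716 = £1,343.20. That would push OOP to £1,996, over the £1,800 cap, so member pays £1,800 − £652.80 = £1,147.20.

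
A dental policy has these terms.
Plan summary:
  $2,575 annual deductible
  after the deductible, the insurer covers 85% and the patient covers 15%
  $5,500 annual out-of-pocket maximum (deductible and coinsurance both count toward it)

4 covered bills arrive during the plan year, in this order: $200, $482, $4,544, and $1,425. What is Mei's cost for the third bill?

Claim 1 ($200): all of it applies to the deductible. Patient owes $200 (running OOP $200).
Claim 2 ($482): all of it applies to the deductible. Patient pays $482; OOP now $682.
Claim 3 ($4,544): deductible takes $1,893, $2,651 remains; coinsurance $2,651 × 15% = $397.65. Patient pays $2,290.65; OOP now $2,972.65.

$2,290.65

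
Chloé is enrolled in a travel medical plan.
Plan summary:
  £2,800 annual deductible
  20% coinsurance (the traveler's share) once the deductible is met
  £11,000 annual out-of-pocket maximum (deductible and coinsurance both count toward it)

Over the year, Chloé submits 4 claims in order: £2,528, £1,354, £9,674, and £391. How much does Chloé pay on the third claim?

£1,934.80

Bill 1, £2,528: entire amount goes to the deductible. Traveler pays £2,528; OOP now £2,528.
Bill 2, £1,354: £272 finishes the deductible; £1,082 goes to coinsurance; coinsurance £1,082 × 20% = £216.40. Traveler owes £488.40 (running OOP £3,016.40).
Bill 3, £9,674: deductible already satisfied, so traveler's share is 20% × £9,674 = £1,934.80. Cost to traveler: £1,934.80. OOP to date £4,951.20.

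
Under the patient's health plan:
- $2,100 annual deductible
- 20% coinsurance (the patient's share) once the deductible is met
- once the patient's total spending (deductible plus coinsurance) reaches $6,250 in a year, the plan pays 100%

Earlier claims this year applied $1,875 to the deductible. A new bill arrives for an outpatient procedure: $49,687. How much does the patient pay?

Deductible still to meet: $2,100 − $1,875 = $225.
The remaining $49,462 (= $49,687 − $225) moves to coinsurance.
Patient's 20% share of $49,462 is $9,892.40.
So the patient owes $225 + $9,892.40 = $10,117.40 before any cap.
Year-to-date out-of-pocket would reach $1,875 + $10,117.40 = $11,992.40, above the $6,250 maximum, so the patient pays only $6,250 − $1,875 = $4,375.

$4,375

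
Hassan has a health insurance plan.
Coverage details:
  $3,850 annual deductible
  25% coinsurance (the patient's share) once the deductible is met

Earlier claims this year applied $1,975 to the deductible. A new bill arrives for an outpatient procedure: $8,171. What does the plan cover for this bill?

Remaining deductible: $3,850 − $1,975 = $1,875.
That leaves $8,171 − $1,875 = $6,296 for coinsurance.
25% of $6,296 = $1,574 falls to the patient.
That puts the patient's cost at $1,875 + $1,574 = $3,449.
The insurer covers the remainder: $8,171 − $3,449 = $4,722.

$4,722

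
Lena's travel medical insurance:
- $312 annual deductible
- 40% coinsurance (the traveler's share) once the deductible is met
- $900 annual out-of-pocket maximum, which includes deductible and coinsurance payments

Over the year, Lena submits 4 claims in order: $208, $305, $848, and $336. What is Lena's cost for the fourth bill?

Claim 1 — $208: entire amount goes to the deductible. Traveler pays $208; OOP now $208.
Claim 2 — $305: $104 to deductible, leaving $201; traveler's 40% is $80.40. Cost to traveler: $184.40. OOP to date $392.40.
Claim 3 — $848: 40% coinsurance on $848 = $339.20. Cost to traveler: $339.20. OOP to date $731.60.
Claim 4 — $336: deductible already satisfied, so traveler's share is 40% × $336 = $134.40. Traveler owes $134.40 (running OOP $866).

$134.40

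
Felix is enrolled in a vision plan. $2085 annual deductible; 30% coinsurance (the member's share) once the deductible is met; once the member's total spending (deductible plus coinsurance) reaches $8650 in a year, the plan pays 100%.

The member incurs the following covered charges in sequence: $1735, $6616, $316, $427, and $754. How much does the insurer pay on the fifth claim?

$527.80

#1 ($1735): entire amount goes to the deductible. Member pays $1735; OOP now $1735. Plan pays $1735 − $1735 = $0.
#2 ($6616): $350 to deductible, leaving $6266; coinsurance $6266 × 30% = $1879.80. Cost to member: $2229.80. OOP to date $3964.80. Insurer: $6616 − $2229.80 = $4386.20.
#3 ($316): 30% coinsurance on $316 = $94.80. Member pays $94.80; OOP now $4059.60. Plan pays $316 − $94.80 = $221.20.
#4 ($427): 30% coinsurance on $427 = $128.10. Member pays $128.10; OOP now $4187.70. Plan pays $427 − $128.10 = $298.90.
#5 ($754): deductible met; 30% of $754 = $226.20. Member owes $226.20 (running OOP $4413.90). Insurer: $754 − $226.20 = $527.80.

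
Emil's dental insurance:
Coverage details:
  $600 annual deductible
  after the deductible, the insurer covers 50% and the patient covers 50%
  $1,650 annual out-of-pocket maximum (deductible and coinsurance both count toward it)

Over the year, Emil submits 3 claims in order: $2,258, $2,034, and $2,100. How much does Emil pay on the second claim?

Claim 1 ($2,258): deductible takes $600, $1,658 remains; patient's 50% is $829. Patient owes $1,429 (running OOP $1,429).
Claim 2 ($2,034): deductible met; 50% of $2,034 = $1,017. OOP would hit $2,446 > $1,650, so the cap limits the patient to $1,650 − $1,429 = $221.

$221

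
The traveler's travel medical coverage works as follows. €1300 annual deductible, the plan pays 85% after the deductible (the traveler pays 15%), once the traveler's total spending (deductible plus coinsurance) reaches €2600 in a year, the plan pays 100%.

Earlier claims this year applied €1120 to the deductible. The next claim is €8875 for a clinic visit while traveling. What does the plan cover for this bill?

€7395

Deductible still to meet: €1300 − €1120 = €180.
After the €180 deductible portion, €8875 − €180 = €8695 is subject to coinsurance.
Coinsurance: €8695 × 15% = €1304.25.
That puts the traveler's cost at €180 + €1304.25 = €1484.25 before any cap.
Adding €1484.25 to the €1120 already spent would give €2604.25, which exceeds the €2600 cap; the traveler pays just €2600 − €1120 = €1480.
The plan picks up €8875 − €1480 = €7395.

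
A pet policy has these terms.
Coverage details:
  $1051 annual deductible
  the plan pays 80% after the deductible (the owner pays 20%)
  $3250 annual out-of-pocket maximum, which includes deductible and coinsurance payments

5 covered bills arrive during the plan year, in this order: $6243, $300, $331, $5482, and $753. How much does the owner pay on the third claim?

$66.20

Claim 1 — $6243: deductible takes $1051, $5192 remains; owner's 20% is $1038.40. Owner pays $2089.40; OOP now $2089.40.
Claim 2 — $300: deductible met; 20% of $300 = $60. Owner owes $60 (running OOP $2149.40).
Claim 3 — $331: 20% coinsurance on $331 = $66.20. Owner owes $66.20 (running OOP $2215.60).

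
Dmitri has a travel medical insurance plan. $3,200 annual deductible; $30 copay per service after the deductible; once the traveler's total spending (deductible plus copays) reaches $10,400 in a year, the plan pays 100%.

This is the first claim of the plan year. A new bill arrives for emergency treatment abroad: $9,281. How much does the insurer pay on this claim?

$6,051

Nothing has been paid toward the $3,200 deductible, so the first $3,200 of this charge is applied there.
The remaining $6,081 (= $9,281 − $3,200) moves to the copay.
Copay on this service: $30.
That puts the traveler's cost at $3,200 + $30 = $3,230 before any cap.
Year-to-date out-of-pocket becomes $0 + $3,230 = $3,230, still under the $10,400 maximum, so no cap applies.
The insurer covers the remainder: $9,281 − $3,230 = $6,051.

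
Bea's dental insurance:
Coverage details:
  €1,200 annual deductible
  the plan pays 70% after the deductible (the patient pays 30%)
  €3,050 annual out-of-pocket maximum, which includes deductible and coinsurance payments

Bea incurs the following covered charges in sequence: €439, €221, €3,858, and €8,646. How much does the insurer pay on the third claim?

€2,322.60

#1 (€439): all of it applies to the deductible. Patient owes €439 (running OOP €439). Plan pays €439 − €439 = €0.
#2 (€221): entire amount goes to the deductible. Patient pays €221; OOP now €660. Insurer: €221 − €221 = €0.
#3 (€3,858): €540 finishes the deductible; €3,318 goes to coinsurance; coinsurance €3,318 × 30% = €995.40. Cost to patient: €1,535.40. OOP to date €2,195.40. Insurer: €3,858 − €1,535.40 = €2,322.60.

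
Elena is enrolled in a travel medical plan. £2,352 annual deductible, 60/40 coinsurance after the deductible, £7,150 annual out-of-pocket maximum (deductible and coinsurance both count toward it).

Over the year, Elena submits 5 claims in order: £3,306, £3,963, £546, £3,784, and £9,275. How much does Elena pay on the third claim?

#1 (£3,306): £2,352 finishes the deductible; £954 goes to coinsurance; traveler's 40% is £381.60. Traveler owes £2,733.60 (running OOP £2,733.60).
#2 (£3,963): deductible already satisfied, so traveler's share is 40% × £3,963 = £1,585.20. Traveler owes £1,585.20 (running OOP £4,318.80).
#3 (£546): deductible met; 40% of £546 = £218.40. Cost to traveler: £218.40. OOP to date £4,537.20.

£218.40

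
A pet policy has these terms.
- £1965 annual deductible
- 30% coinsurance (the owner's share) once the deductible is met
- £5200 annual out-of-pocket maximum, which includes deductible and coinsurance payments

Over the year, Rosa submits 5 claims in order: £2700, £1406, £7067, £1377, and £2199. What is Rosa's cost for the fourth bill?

£413.10

Claim 1 — £2700: £1965 to deductible, leaving £735; coinsurance £735 × 30% = £220.50. Owner pays £2185.50; OOP now £2185.50.
Claim 2 — £1406: deductible met; 30% of £1406 = £421.80. Owner owes £421.80 (running OOP £2607.30).
Claim 3 — £7067: 30% coinsurance on £7067 = £2120.10. Owner owes £2120.10 (running OOP £4727.40).
Claim 4 — £1377: deductible met; 30% of £1377 = £413.10. Owner pays £413.10; OOP now £5140.50.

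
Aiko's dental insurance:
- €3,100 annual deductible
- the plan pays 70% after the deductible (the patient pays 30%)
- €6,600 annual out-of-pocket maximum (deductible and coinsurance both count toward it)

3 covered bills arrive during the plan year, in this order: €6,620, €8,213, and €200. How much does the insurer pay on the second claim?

Bill 1, €6,620: €3,100 to deductible, leaving €3,520; patient's 30% is €1,056. Patient pays €4,156; OOP now €4,156. Insurer: €6,620 − €4,156 = €2,464.
Bill 2, €8,213: deductible already satisfied, so patient's share is 30% × €8,213 = €2,463.90. Adding that to €4,156 gives €6,619.90, past the €6,600 cap; patient pays only €6,600 − €4,156 = €2,444. Plan pays €8,213 − €2,444 = €5,769.

€5,769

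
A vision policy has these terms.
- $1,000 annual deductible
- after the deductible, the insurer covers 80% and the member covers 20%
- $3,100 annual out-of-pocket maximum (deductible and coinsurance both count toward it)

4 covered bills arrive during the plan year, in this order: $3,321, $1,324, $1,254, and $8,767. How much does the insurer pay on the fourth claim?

$7,646.80

Bill 1, $3,321: deductible takes $1,000, $2,321 remains; member's 20% is $464.20. Member owes $1,464.20 (running OOP $1,464.20). Plan pays $3,321 − $1,464.20 = $1,856.80.
Bill 2, $1,324: deductible already satisfied, so member's share is 20% × $1,324 = $264.80. Member pays $264.80; OOP now $1,729. Plan pays $1,324 − $264.80 = $1,059.20.
Bill 3, $1,254: deductible met; 20% of $1,254 = $250.80. Member pays $250.80; OOP now $1,979.80. Plan pays $1,254 − $250.80 = $1,003.20.
Bill 4, $8,767: 20% coinsurance on $8,767 = $1,753.40. OOP would hit $3,733.20 > $3,100, so the cap limits the member to $3,100 − $1,979.80 = $1,120.20. Insurer: $8,767 − $1,120.20 = $7,646.80.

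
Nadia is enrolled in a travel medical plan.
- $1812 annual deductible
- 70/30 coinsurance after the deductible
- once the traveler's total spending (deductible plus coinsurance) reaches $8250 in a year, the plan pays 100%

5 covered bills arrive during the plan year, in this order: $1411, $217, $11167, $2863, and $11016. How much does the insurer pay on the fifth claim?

$8731.80

Claim 1 ($1411): entire amount goes to the deductible. Cost to traveler: $1411. OOP to date $1411. Plan pays $1411 − $1411 = $0.
Claim 2 ($217): entire amount goes to the deductible. Traveler pays $217; OOP now $1628. Insurer: $217 − $217 = $0.
Claim 3 ($11167): deductible takes $184, $10983 remains; coinsurance $10983 × 30% = $3294.90. Traveler pays $3478.90; OOP now $5106.90. Insurer: $11167 − $3478.90 = $7688.10.
Claim 4 ($2863): 30% coinsurance on $2863 = $858.90. Traveler owes $858.90 (running OOP $5965.80). Plan pays $2863 − $858.90 = $2004.10.
Claim 5 ($11016): deductible met; 30% of $11016 = $3304.80. That would push OOP to $9270.60, over the $8250 cap, so traveler pays $8250 − $5965.80 = $2284.20. Plan pays $11016 − $2284.20 = $8731.80.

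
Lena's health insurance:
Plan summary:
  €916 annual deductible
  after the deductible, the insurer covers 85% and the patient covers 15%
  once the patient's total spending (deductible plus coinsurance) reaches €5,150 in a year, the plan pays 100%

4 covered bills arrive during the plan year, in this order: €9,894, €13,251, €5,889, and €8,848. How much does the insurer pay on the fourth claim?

€8,831.70

#1 (€9,894): €916 finishes the deductible; €8,978 goes to coinsurance; 15% of €8,978 = €1,346.70. Cost to patient: €2,262.70. OOP to date €2,262.70. Insurer: €9,894 − €2,262.70 = €7,631.30.
#2 (€13,251): 15% coinsurance on €13,251 = €1,987.65. Cost to patient: €1,987.65. OOP to date €4,250.35. Plan pays €13,251 − €1,987.65 = €11,263.35.
#3 (€5,889): deductible already satisfied, so patient's share is 15% × €5,889 = €883.35. Patient pays €883.35; OOP now €5,133.70. Insurer: €5,889 − €883.35 = €5,005.65.
#4 (€8,848): deductible met; 15% of €8,848 = €1,327.20. OOP would hit €6,460.90 > €5,150, so the cap limits the patient to €5,150 − €5,133.70 = €16.30. Plan pays €8,848 − €16.30 = €8,831.70.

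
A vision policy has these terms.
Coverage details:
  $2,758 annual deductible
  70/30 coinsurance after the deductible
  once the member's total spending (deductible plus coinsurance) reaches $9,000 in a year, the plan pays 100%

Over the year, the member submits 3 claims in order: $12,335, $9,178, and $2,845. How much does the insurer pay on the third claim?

$2,229.50

Claim 1 — $12,335: $2,758 finishes the deductible; $9,577 goes to coinsurance; 30% of $9,577 = $2,873.10. Member owes $5,631.10 (running OOP $5,631.10). Insurer: $12,335 − $5,631.10 = $6,703.90.
Claim 2 — $9,178: 30% coinsurance on $9,178 = $2,753.40. Member owes $2,753.40 (running OOP $8,384.50). Plan pays $9,178 − $2,753.40 = $6,424.60.
Claim 3 — $2,845: deductible met; 30% of $2,845 = $853.50. OOP would hit $9,238 > $9,000, so the cap limits the member to $9,000 − $8,384.50 = $615.50. Plan pays $2,845 − $615.50 = $2,229.50.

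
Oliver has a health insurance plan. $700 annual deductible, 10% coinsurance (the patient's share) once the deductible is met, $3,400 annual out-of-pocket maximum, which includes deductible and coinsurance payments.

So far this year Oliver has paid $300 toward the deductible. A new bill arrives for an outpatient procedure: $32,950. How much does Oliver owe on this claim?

Deductible still to meet: $700 − $300 = $400.
The remaining $32,550 (= $32,950 − $400) moves to coinsurance.
10% of $32,550 = $3,255 falls to the patient.
So the patient owes $400 + $3,255 = $3,655 before any cap.
That would bring total out-of-pocket to $3,955, past the $3,400 cap. The patient is capped at $3,400 − $300 = $3,100 on this claim.

$3,100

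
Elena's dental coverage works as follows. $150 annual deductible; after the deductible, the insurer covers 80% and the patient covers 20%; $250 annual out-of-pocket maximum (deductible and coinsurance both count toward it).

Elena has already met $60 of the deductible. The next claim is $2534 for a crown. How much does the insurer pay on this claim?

$2344

Deductible still to meet: $150 − $60 = $90.
That leaves $2534 − $90 = $2444 for coinsurance.
20% of $2444 = $488.80 falls to the patient.
Patient responsibility before any cap: $90 + $488.80 = $578.80.
Adding $578.80 to the $60 already spent would give $638.80, which exceeds the $250 cap; the patient pays just $250 − $60 = $190.
The insurer covers the remainder: $2534 − $190 = $2344.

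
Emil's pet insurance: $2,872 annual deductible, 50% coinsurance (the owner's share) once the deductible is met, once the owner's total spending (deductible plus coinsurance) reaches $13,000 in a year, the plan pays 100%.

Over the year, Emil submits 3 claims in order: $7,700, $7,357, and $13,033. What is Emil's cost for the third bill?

Claim 1 ($7,700): $2,872 finishes the deductible; $4,828 goes to coinsurance; 50% of $4,828 = $2,414. Owner pays $5,286; OOP now $5,286.
Claim 2 ($7,357): 50% coinsurance on $7,357 = $3,678.50. Owner owes $3,678.50 (running OOP $8,964.50).
Claim 3 ($13,033): deductible already satisfied, so owner's share is 50% × $13,033 = $6,516.50. OOP would hit $15,481 > $13,000, so the cap limits the owner to $13,000 − $8,964.50 = $4,035.50.

$4,035.50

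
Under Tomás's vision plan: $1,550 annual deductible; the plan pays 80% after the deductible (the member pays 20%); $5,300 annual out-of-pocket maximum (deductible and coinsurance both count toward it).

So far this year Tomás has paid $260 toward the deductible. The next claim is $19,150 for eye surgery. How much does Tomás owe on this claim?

$4,862

$260 of the $1,550 deductible is already met, leaving $1,290.
After the $1,290 deductible portion, $19,150 − $1,290 = $17,860 is subject to coinsurance.
20% of $17,860 = $3,572 falls to the member.
That puts the member's cost at $1,290 + $3,572 = $4,862 before any cap.
Cumulative spending $260 + $4,862 = $5,122 stays under the $5,300 maximum.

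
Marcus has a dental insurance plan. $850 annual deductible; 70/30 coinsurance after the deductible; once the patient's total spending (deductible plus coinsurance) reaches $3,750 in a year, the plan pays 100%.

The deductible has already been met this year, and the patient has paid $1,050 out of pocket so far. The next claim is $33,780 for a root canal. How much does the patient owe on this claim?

$2,700

With the deductible met, the entire $33,780 is subject to coinsurance.
Coinsurance: $33,780 × 30% = $10,134.
Year-to-date out-of-pocket would reach $1,050 + $10,134 = $11,184, above the $3,750 maximum, so the patient pays only $3,750 − $1,050 = $2,700.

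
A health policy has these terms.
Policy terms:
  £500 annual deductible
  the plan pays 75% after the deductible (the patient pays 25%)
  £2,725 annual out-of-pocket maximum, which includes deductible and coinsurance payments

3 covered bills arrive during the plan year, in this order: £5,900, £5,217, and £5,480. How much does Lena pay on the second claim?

Claim 1 — £5,900: deductible takes £500, £5,400 remains; 25% of £5,400 = £1,350. Patient pays £1,850; OOP now £1,850.
Claim 2 — £5,217: deductible met; 25% of £5,217 = £1,304.25. OOP would hit £3,154.25 > £2,725, so the cap limits the patient to £2,725 − £1,850 = £875.

£875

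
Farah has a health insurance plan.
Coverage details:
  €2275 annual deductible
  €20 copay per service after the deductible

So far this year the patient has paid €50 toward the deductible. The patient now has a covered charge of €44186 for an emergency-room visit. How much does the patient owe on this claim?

Deductible still to meet: €2275 − €50 = €2225.
That leaves €44186 − €2225 = €41961 for the copay.
Copay on this service: €20.
So the patient owes €2225 + €20 = €2245.

€2245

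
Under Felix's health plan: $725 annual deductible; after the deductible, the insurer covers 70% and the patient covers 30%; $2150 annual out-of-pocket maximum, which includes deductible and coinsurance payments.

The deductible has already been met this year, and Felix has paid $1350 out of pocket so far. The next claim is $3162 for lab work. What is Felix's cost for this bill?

With the deductible met, the entire $3162 is subject to coinsurance.
Patient's 30% share of $3162 is $948.60.
Year-to-date out-of-pocket would reach $1350 + $948.60 = $2298.60, above the $2150 maximum, so the patient pays only $2150 − $1350 = $800.

$800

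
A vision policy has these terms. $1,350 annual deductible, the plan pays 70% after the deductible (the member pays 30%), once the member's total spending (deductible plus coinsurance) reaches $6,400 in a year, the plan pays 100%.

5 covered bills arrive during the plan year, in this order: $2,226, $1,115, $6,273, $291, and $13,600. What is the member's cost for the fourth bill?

#1 ($2,226): $1,350 finishes the deductible; $876 goes to coinsurance; coinsurance $876 × 30% = $262.80. Member pays $1,612.80; OOP now $1,612.80.
#2 ($1,115): 30% coinsurance on $1,115 = $334.50. Member owes $334.50 (running OOP $1,947.30).
#3 ($6,273): 30% coinsurance on $6,273 = $1,881.90. Member owes $1,881.90 (running OOP $3,829.20).
#4 ($291): 30% coinsurance on $291 = $87.30. Member owes $87.30 (running OOP $3,916.50).

$87.30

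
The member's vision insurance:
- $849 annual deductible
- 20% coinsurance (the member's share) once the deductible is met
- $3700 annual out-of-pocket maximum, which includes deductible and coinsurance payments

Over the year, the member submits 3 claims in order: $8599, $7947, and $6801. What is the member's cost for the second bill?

$1301

#1 ($8599): deductible takes $849, $7750 remains; 20% of $7750 = $1550. Member pays $2399; OOP now $2399.
#2 ($7947): deductible already satisfied, so member's share is 20% × $7947 = $1589.40. OOP would hit $3988.40 > $3700, so the cap limits the member to $3700 − $2399 = $1301.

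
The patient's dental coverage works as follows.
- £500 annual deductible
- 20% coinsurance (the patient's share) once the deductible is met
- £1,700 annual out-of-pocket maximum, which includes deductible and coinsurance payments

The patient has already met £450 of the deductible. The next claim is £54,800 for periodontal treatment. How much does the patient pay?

£1,250

Deductible still to meet: £500 − £450 = £50.
The remaining £54,750 (= £54,800 − £50) moves to coinsurance.
Coinsurance: £54,750 × 20% = £10,950.
So the patient owes £50 + £10,950 = £11,000 before any cap.
Adding £11,000 to the £450 already spent would give £11,450, which exceeds the £1,700 cap; the patient pays just £1,700 − £450 = £1,250.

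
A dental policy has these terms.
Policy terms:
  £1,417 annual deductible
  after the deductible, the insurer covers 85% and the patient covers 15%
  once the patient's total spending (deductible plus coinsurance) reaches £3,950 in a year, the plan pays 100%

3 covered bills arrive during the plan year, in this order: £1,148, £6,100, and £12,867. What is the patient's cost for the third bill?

Claim 1 — £1,148: all of it applies to the deductible. Cost to patient: £1,148. OOP to date £1,148.
Claim 2 — £6,100: £269 finishes the deductible; £5,831 goes to coinsurance; patient's 15% is £874.65. Patient pays £1,143.65; OOP now £2,291.65.
Claim 3 — £12,867: deductible already satisfied, so patient's share is 15% × £12,867 = £1,930.05. Adding that to £2,291.65 gives £4,221.70, past the £3,950 cap; patient pays only £3,950 − £2,291.65 = £1,658.35.

£1,658.35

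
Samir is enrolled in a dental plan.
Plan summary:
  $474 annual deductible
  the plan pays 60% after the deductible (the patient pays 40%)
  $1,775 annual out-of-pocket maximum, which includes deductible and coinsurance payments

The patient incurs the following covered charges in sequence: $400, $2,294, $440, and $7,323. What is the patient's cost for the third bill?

$176

Bill 1, $400: all of it applies to the deductible. Cost to patient: $400. OOP to date $400.
Bill 2, $2,294: deductible takes $74, $2,220 remains; patient's 40% is $888. Cost to patient: $962. OOP to date $1,362.
Bill 3, $440: deductible already satisfied, so patient's share is 40% × $440 = $176. Cost to patient: $176. OOP to date $1,538.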